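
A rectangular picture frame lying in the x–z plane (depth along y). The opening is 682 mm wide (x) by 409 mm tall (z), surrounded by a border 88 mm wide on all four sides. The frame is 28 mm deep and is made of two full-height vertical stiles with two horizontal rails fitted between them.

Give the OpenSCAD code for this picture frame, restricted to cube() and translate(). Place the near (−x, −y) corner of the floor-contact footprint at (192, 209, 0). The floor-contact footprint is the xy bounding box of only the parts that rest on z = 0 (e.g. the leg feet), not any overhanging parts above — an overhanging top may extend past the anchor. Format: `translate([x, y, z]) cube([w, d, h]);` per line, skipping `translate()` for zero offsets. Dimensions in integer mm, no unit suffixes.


translate([192, 209, 0]) cube([88, 28, 585]);
translate([962, 209, 0]) cube([88, 28, 585]);
translate([280, 209, 0]) cube([682, 28, 88]);
translate([280, 209, 497]) cube([682, 28, 88]);


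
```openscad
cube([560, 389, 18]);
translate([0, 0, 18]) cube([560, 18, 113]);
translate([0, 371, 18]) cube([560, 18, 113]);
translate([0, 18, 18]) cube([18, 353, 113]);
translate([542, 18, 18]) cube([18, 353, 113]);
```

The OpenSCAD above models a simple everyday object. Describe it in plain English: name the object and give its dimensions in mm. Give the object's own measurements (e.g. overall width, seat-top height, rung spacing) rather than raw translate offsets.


An open-topped rectangular box: outside dimensions 560×389×131 mm, with a uniform wall and base thickness of 18 mm. The base is a full 560×389 slab on the floor; four walls sit on top of the base. The front and back walls (the −y and +y sides) span the full width; the two side walls fit between them.


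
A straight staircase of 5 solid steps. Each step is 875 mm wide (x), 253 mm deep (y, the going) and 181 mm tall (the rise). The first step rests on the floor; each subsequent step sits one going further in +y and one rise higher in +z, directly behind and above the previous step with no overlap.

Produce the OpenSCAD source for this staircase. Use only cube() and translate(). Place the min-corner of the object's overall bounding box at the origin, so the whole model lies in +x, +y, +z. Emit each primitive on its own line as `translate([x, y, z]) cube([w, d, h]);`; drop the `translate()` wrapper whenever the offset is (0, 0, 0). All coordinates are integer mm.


cube([875, 253, 181]);
translate([0, 253, 181]) cube([875, 253, 181]);
translate([0, 506, 362]) cube([875, 253, 181]);
translate([0, 759, 543]) cube([875, 253, 181]);
translate([0, 1012, 724]) cube([875, 253, 181]);


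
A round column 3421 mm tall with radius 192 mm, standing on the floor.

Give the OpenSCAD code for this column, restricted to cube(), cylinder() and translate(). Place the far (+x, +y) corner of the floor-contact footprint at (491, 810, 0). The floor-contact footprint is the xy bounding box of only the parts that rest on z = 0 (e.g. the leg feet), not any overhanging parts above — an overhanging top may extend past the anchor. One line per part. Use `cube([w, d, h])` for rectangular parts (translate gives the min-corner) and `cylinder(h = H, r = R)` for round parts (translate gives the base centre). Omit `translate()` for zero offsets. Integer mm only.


translate([299, 618, 0]) cylinder(h = 3421, r = 192);


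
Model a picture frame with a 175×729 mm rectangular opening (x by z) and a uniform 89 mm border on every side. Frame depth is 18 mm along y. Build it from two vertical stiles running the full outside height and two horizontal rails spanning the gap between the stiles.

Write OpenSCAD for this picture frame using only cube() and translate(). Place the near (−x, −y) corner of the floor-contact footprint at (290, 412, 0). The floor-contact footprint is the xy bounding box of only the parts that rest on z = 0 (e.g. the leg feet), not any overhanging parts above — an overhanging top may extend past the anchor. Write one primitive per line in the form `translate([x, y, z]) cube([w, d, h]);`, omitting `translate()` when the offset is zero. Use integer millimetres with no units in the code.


translate([290, 412, 0]) cube([89, 18, 907]);
translate([554, 412, 0]) cube([89, 18, 907]);
translate([379, 412, 0]) cube([175, 18, 89]);
translate([379, 412, 818]) cube([175, 18, 89]);


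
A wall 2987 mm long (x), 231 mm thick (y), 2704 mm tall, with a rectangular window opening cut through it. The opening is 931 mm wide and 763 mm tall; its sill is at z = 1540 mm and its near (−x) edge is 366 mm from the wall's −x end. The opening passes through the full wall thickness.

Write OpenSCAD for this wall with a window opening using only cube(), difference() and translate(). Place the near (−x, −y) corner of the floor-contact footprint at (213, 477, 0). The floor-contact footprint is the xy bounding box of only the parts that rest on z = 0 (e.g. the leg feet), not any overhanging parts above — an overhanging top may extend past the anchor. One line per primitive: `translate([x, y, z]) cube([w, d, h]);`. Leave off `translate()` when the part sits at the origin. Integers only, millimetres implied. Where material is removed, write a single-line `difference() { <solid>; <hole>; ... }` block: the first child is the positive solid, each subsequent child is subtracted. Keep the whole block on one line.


difference() { translate([213, 477, 0]) cube([2987, 231, 2704]); translate([579, 477, 1540]) cube([931, 231, 763]); }


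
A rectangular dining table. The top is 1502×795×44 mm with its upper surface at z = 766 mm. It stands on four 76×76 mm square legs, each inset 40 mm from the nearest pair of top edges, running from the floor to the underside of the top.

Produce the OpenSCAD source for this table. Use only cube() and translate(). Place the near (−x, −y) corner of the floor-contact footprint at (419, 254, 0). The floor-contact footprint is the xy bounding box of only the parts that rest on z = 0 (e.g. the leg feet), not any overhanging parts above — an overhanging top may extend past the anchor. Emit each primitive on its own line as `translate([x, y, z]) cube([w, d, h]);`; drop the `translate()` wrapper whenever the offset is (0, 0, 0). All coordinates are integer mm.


translate([379, 214, 722]) cube([1502, 795, 44]);
translate([419, 254, 0]) cube([76, 76, 722]);
translate([1765, 254, 0]) cube([76, 76, 722]);
translate([419, 893, 0]) cube([76, 76, 722]);
translate([1765, 893, 0]) cube([76, 76, 722]);


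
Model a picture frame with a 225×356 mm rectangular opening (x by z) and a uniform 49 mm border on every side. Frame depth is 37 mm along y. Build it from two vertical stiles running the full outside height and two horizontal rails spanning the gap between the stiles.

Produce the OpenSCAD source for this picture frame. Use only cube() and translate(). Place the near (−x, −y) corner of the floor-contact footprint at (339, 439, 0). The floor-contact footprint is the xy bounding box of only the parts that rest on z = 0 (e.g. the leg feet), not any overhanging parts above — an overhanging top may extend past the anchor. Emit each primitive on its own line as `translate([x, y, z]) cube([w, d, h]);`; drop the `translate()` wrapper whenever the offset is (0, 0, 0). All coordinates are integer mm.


translate([339, 439, 0]) cube([49, 37, 454]);
translate([613, 439, 0]) cube([49, 37, 454]);
translate([388, 439, 0]) cube([225, 37, 49]);
translate([388, 439, 405]) cube([225, 37, 49]);


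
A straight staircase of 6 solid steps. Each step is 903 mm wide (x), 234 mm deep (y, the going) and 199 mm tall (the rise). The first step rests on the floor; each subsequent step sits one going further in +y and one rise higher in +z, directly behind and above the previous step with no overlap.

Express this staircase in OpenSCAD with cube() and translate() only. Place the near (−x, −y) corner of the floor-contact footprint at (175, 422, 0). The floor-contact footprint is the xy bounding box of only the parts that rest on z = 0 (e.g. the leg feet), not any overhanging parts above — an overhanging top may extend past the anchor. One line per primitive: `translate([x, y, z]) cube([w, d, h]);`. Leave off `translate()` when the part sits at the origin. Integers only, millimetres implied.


translate([175, 422, 0]) cube([903, 234, 199]);
translate([175, 656, 199]) cube([903, 234, 199]);
translate([175, 890, 398]) cube([903, 234, 199]);
translate([175, 1124, 597]) cube([903, 234, 199]);
translate([175, 1358, 796]) cube([903, 234, 199]);
translate([175, 1592, 995]) cube([903, 234, 199]);


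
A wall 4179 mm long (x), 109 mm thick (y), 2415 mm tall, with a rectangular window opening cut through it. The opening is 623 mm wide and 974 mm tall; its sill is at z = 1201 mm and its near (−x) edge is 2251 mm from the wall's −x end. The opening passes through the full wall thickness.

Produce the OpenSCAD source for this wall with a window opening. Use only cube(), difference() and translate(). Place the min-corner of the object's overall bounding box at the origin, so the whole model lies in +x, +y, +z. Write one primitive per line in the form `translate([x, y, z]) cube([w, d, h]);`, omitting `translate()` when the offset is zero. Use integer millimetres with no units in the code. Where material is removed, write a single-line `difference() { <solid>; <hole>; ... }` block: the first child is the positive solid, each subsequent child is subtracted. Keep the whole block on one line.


difference() { cube([4179, 109, 2415]); translate([2251, 0, 1201]) cube([623, 109, 974]); }


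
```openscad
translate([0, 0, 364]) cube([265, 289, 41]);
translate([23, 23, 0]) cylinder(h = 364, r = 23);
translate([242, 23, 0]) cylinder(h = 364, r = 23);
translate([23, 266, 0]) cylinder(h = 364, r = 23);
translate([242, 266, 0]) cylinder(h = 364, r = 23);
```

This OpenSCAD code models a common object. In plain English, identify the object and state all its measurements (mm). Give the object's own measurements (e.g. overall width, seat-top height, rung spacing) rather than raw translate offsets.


A four-legged stool. The seat is a 265×289×41 mm slab whose top surface is at z = 405 mm; four round legs, each 46 mm in diameter, run from the floor (z = 0) to the underside of the seat, each leg's axis is inset half a diameter from the nearest pair of seat edges (so the leg's bounding box is flush with the corner).


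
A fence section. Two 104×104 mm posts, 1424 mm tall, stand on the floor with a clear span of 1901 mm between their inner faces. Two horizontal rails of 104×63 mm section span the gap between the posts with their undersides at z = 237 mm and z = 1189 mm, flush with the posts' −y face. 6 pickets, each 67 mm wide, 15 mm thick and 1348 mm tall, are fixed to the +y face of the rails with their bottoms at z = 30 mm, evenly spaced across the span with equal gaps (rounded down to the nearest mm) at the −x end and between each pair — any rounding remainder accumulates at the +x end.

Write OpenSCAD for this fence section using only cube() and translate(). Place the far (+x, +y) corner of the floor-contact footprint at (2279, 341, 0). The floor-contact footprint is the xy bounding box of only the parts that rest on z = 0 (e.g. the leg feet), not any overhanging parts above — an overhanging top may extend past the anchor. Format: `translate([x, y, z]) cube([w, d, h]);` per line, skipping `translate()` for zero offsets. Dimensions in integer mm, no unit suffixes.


translate([170, 237, 0]) cube([104, 104, 1424]);
translate([2175, 237, 0]) cube([104, 104, 1424]);
translate([274, 237, 237]) cube([1901, 104, 63]);
translate([274, 237, 1189]) cube([1901, 104, 63]);
translate([488, 341, 30]) cube([67, 15, 1348]);
translate([769, 341, 30]) cube([67, 15, 1348]);
translate([1050, 341, 30]) cube([67, 15, 1348]);
translate([1331, 341, 30]) cube([67, 15, 1348]);
translate([1612, 341, 30]) cube([67, 15, 1348]);
translate([1893, 341, 30]) cube([67, 15, 1348]);


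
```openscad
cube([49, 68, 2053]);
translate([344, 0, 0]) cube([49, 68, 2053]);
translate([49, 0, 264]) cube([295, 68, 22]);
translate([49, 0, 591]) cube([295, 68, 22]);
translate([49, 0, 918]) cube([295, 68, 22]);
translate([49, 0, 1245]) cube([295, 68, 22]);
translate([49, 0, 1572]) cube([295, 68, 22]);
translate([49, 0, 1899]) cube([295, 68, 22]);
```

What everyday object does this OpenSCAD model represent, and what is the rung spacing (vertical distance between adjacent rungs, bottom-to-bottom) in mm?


A ladder. The rung spacing is 327 mm.

Two tall 49×68 posts with 6 short bars between them — a ladder. Adjacent rungs sit at z = 264 and z = 591, so the spacing is 591 − 264 = 327 mm.


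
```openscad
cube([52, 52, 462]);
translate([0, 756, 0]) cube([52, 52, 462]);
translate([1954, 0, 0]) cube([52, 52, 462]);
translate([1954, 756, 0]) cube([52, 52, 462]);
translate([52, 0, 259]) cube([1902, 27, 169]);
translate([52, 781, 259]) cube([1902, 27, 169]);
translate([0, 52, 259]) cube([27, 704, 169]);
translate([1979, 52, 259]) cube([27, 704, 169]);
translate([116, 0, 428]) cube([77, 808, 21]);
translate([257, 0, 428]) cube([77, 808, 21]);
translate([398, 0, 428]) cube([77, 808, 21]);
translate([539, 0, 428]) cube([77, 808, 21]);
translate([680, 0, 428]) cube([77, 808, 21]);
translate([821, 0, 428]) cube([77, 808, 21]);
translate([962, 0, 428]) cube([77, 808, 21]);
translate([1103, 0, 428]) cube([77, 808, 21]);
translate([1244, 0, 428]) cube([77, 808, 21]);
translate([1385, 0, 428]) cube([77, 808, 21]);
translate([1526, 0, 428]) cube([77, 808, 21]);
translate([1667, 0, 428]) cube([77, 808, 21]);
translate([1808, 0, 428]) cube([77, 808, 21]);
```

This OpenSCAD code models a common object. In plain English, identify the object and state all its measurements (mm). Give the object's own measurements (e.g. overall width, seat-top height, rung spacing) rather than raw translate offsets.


A bed frame 2006 mm long (x) by 808 mm wide (y). Four 52×52 mm corner posts, 462 mm tall, at the corners of the footprint. Four rails of 27 mm thickness and 169 mm height run between adjacent posts with their undersides at z = 259 mm, their outer faces flush with the outside of the frame (the two x-running rails run between the posts' inner faces; the two y-running rails run between the posts' inner faces). 13 slats, each 77 mm wide (x) and 21 mm thick, lie across the top of the two x-running rails, running the full 808 mm width of the frame in y; along x they sit between the end posts with a 64 mm gap after the −x posts and between neighbouring slats, leaving 69 mm before the +x posts.


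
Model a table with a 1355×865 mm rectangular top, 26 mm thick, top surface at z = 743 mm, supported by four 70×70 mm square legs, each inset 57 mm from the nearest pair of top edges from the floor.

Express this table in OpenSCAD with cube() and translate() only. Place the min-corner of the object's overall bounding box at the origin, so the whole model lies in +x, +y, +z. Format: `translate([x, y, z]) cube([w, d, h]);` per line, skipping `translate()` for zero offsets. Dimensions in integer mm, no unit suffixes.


// leg_h = 743 - 26 = 717
translate([0, 0, 717]) cube([1355, 865, 26]);
translate([57, 57, 0]) cube([70, 70, 717]);
translate([1228, 57, 0]) cube([70, 70, 717]);
translate([57, 738, 0]) cube([70, 70, 717]);
translate([1228, 738, 0]) cube([70, 70, 717]);


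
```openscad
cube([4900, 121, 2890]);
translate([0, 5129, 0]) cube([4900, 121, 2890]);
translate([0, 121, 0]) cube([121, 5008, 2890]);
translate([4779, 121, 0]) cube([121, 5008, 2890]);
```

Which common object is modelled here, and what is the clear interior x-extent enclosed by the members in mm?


A house (or room) frame. The interior width is 4658 mm.

Four 2890 mm walls enclosing a rectangle with no floor or roof — a room or house frame. Outside width is 4900 mm and wall thickness is 121 mm, so the interior width is 4900 − 2 × 121 = 4658 mm.


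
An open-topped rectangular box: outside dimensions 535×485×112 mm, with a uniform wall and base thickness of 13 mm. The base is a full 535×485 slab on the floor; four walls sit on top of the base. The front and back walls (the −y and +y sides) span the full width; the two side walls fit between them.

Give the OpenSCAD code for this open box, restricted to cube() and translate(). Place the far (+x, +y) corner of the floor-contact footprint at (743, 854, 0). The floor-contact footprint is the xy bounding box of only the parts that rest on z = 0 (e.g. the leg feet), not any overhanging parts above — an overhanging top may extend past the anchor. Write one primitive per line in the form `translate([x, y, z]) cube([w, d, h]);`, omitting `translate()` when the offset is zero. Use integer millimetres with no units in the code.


translate([208, 369, 0]) cube([535, 485, 13]);
translate([208, 369, 13]) cube([535, 13, 99]);
translate([208, 841, 13]) cube([535, 13, 99]);
translate([208, 382, 13]) cube([13, 459, 99]);
translate([730, 382, 13]) cube([13, 459, 99]);


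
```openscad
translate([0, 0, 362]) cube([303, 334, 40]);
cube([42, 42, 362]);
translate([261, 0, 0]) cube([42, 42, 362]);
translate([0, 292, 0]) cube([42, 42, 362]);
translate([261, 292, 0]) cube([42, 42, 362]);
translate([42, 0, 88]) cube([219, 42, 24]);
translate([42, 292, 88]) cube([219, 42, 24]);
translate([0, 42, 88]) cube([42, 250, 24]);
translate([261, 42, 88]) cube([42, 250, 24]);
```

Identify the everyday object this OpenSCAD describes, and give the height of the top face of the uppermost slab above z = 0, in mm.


A stool. The seat height is 402 mm.

A 303×334×40 slab at z = 362 on four corner posts — a stool. The seat top is 362 + 40 = 402 mm.


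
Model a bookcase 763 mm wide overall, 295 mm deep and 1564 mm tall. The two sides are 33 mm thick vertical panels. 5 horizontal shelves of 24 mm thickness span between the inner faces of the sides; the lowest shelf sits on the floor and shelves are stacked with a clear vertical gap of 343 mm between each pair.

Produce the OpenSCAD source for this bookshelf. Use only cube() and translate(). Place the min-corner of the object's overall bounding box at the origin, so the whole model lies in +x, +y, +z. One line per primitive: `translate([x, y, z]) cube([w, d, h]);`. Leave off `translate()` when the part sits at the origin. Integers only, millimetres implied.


cube([33, 295, 1564]);
translate([730, 0, 0]) cube([33, 295, 1564]);
translate([33, 0, 0]) cube([697, 295, 24]);
translate([33, 0, 367]) cube([697, 295, 24]);
translate([33, 0, 734]) cube([697, 295, 24]);
translate([33, 0, 1101]) cube([697, 295, 24]);
translate([33, 0, 1468]) cube([697, 295, 24]);


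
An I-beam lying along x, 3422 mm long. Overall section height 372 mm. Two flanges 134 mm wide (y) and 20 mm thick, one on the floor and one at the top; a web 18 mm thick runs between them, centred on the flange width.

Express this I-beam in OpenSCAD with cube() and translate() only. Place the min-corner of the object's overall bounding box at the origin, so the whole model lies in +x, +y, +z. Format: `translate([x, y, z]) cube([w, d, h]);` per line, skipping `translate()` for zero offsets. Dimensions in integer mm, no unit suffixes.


cube([3422, 134, 20]);
translate([0, 58, 20]) cube([3422, 18, 332]);
translate([0, 0, 352]) cube([3422, 134, 20]);


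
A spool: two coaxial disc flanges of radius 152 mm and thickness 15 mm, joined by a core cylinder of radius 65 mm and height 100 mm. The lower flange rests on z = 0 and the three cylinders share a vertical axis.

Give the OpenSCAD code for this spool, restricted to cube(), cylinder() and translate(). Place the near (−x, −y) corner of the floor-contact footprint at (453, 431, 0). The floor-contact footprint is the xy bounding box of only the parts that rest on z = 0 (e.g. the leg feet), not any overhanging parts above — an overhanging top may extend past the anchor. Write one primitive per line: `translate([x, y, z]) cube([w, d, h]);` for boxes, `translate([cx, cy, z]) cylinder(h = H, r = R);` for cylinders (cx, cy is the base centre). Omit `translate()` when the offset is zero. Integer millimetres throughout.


translate([605, 583, 0]) cylinder(h = 15, r = 152);
translate([605, 583, 15]) cylinder(h = 100, r = 65);
translate([605, 583, 115]) cylinder(h = 15, r = 152);


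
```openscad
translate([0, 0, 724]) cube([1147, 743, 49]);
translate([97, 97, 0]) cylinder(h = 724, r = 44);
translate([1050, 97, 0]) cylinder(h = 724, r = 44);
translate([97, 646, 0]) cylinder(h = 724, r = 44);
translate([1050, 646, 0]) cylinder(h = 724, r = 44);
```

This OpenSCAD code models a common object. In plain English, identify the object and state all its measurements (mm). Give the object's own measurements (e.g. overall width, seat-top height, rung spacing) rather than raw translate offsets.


A table: top 1147 mm (x) × 743 mm (y), 49 mm thick, upper face at z = 773 mm, on four round legs of 88 mm diameter, each leg's bounding box inset 53 mm from the nearest pair of top edges from z = 0 to the bottom of the top.


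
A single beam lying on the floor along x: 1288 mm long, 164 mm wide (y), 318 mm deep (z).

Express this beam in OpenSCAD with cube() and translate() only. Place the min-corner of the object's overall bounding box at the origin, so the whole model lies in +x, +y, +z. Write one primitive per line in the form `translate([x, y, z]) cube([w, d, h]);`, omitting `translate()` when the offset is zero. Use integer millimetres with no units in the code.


cube([1288, 164, 318]);


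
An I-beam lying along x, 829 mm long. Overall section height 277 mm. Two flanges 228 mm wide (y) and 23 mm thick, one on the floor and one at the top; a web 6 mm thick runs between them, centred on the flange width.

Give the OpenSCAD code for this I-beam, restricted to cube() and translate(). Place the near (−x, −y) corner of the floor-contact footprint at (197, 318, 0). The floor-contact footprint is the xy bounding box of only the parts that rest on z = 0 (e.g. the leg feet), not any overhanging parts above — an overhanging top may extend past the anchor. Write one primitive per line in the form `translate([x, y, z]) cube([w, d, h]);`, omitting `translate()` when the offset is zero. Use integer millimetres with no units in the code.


translate([197, 318, 0]) cube([829, 228, 23]);
translate([197, 429, 23]) cube([829, 6, 231]);
translate([197, 318, 254]) cube([829, 228, 23]);


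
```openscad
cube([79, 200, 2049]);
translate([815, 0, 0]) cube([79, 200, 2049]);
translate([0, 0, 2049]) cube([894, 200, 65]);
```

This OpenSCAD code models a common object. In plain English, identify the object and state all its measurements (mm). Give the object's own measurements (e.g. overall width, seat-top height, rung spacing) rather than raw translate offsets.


A door frame. The clear opening is 736 mm wide and 2049 mm high. Two 79 mm wide jambs, 200 mm deep, stand either side of the opening from the floor to the top of the opening. A 65 mm thick head sits across the top of both jambs, spanning the full outside width of the frame.


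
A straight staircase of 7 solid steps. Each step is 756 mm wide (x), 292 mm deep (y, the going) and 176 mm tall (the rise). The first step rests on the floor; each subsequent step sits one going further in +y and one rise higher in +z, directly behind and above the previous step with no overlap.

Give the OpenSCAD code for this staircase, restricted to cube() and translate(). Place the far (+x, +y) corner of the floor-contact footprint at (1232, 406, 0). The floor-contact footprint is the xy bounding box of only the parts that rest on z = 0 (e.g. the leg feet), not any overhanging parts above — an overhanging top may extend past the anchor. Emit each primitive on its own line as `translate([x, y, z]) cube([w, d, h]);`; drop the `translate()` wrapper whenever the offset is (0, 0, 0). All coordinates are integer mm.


translate([476, 114, 0]) cube([756, 292, 176]);
translate([476, 406, 176]) cube([756, 292, 176]);
translate([476, 698, 352]) cube([756, 292, 176]);
translate([476, 990, 528]) cube([756, 292, 176]);
translate([476, 1282, 704]) cube([756, 292, 176]);
translate([476, 1574, 880]) cube([756, 292, 176]);
translate([476, 1866, 1056]) cube([756, 292, 176]);


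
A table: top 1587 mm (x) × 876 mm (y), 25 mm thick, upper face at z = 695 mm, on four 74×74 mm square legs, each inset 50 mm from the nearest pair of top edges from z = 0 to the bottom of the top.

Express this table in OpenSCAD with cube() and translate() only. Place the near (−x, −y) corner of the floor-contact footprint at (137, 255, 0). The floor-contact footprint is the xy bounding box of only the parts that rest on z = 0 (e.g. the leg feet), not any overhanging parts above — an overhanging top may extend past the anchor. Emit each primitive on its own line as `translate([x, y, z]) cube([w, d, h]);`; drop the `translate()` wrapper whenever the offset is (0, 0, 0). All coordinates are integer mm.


// leg_h = 695 - 25 = 670
translate([87, 205, 670]) cube([1587, 876, 25]);
translate([137, 255, 0]) cube([74, 74, 670]);
translate([1550, 255, 0]) cube([74, 74, 670]);
translate([137, 957, 0]) cube([74, 74, 670]);
translate([1550, 957, 0]) cube([74, 74, 670]);


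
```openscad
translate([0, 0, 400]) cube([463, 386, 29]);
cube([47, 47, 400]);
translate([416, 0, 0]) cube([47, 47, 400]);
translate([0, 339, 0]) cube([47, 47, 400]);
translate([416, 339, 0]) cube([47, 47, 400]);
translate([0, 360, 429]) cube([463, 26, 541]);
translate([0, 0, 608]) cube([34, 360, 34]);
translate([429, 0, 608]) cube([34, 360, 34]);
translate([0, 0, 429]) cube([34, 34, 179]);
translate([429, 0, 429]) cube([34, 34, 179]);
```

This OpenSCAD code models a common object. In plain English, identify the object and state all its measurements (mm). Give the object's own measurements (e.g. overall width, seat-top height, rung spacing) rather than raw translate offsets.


A chair. The seat is a 463×386×29 mm slab with its top at z = 429 mm, on four 47×47 mm corner legs (flush with the seat edges, standing on z = 0). A flat backrest 26 mm thick, 541 mm tall, spans the full seat width and rises from the seat top along its +y edge, rear face flush with the rear of the seat. Two armrests of 34×34 mm section run along each side from the seat's front edge to the front of the backrest, top faces 213 mm above the seat top and outer faces flush with the seat's x-edges; a 34×34 mm post under the front of each armrest stands on the seat at the front corner.


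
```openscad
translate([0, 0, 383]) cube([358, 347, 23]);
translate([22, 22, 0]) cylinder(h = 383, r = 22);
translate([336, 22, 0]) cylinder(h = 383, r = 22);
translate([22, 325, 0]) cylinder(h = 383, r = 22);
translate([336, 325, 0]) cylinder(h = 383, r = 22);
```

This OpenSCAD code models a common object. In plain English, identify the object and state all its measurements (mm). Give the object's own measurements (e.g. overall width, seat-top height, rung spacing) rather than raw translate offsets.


A simple wooden stool: a rectangular seat 358 mm (x) by 347 mm (y), 23 mm thick, top face at z = 406 mm, on four round legs, each 44 mm in diameter. The legs rest on z = 0, each leg's axis is inset half a diameter from the nearest pair of seat edges (so the leg's bounding box is flush with the corner).


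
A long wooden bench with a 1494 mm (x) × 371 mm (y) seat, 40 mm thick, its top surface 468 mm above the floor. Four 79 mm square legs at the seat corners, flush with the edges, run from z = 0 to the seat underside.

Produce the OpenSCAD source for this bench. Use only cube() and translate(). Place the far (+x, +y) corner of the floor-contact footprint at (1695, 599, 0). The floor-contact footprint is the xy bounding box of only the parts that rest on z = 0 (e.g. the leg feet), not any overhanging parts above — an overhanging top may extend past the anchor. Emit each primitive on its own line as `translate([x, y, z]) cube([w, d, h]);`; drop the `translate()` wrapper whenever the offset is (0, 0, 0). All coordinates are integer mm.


translate([201, 228, 428]) cube([1494, 371, 40]);
translate([201, 228, 0]) cube([79, 79, 428]);
translate([201, 520, 0]) cube([79, 79, 428]);
translate([1616, 228, 0]) cube([79, 79, 428]);
translate([1616, 520, 0]) cube([79, 79, 428]);


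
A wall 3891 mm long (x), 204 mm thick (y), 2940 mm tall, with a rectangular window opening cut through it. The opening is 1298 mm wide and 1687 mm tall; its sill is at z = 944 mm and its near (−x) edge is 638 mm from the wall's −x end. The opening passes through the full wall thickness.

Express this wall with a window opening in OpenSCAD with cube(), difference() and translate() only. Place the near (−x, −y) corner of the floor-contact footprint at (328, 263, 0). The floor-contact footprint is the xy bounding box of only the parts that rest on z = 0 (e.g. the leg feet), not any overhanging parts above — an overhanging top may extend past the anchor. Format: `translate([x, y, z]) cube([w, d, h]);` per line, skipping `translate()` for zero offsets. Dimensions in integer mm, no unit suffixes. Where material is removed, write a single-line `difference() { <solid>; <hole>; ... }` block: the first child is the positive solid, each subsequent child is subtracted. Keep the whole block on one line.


difference() { translate([328, 263, 0]) cube([3891, 204, 2940]); translate([966, 263, 944]) cube([1298, 204, 1687]); }


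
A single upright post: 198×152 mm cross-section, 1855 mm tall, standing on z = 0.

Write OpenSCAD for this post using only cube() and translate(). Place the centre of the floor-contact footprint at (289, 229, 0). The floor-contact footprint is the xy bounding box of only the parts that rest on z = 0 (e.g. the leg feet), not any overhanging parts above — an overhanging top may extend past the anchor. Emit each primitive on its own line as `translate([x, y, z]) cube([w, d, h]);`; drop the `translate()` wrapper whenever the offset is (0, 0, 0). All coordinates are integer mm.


translate([190, 153, 0]) cube([198, 152, 1855]);


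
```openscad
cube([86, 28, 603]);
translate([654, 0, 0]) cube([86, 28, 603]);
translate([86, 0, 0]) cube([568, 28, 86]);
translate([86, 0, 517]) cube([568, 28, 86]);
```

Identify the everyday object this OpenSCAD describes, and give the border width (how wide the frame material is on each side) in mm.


A picture frame. The border width is 86 mm.

Four thin pieces enclosing a rectangular opening — a picture frame. The two full-height stiles are 603 mm tall; the top rail sits at z = 517 and is 86 mm tall, so the border above the opening is 603 − 517 = 86 mm, matching the stile x-width.


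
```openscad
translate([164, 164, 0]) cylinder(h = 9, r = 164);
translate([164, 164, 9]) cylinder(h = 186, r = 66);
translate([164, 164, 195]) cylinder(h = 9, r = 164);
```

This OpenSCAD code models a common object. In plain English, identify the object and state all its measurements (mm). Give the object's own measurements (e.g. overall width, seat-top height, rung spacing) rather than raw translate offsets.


A spool: two coaxial disc flanges of radius 164 mm and thickness 9 mm, joined by a core cylinder of radius 66 mm and height 186 mm. The lower flange rests on z = 0 and the three cylinders share a vertical axis.


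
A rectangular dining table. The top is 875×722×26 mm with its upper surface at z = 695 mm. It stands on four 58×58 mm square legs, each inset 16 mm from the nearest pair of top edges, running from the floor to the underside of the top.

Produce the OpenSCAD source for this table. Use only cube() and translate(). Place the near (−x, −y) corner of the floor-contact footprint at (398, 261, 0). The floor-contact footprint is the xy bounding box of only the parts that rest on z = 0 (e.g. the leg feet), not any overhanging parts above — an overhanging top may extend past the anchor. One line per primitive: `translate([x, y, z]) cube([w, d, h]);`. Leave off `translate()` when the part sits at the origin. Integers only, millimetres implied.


translate([382, 245, 669]) cube([875, 722, 26]);
translate([398, 261, 0]) cube([58, 58, 669]);
translate([1183, 261, 0]) cube([58, 58, 669]);
translate([398, 893, 0]) cube([58, 58, 669]);
translate([1183, 893, 0]) cube([58, 58, 669]);


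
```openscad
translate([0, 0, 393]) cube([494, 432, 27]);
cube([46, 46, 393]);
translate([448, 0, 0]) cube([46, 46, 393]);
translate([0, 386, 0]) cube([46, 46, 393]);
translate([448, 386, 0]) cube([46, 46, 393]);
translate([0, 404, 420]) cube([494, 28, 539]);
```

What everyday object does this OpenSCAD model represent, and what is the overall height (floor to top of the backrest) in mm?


A chair. The overall height is 959 mm.

A slab on four corner posts with a tall panel at the back — a chair. The seat slab sits at z = 393 with thickness 27, and the 539 mm backrest starts at the seat top, so the overall height is 393 + 27 + 539 = 959 mm.


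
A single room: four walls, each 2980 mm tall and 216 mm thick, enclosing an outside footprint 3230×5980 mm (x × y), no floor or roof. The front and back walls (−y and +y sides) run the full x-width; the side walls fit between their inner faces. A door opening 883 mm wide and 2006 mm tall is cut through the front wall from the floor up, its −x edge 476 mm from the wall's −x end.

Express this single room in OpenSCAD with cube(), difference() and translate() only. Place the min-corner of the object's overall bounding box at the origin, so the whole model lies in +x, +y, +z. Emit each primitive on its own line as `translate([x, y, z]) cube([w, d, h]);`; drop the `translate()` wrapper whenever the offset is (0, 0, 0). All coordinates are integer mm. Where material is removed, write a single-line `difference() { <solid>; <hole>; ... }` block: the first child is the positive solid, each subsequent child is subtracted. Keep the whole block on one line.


difference() { cube([3230, 216, 2980]); translate([476, 0, 0]) cube([883, 216, 2006]); }
translate([0, 5764, 0]) cube([3230, 216, 2980]);
translate([0, 216, 0]) cube([216, 5548, 2980]);
translate([3014, 216, 0]) cube([216, 5548, 2980]);


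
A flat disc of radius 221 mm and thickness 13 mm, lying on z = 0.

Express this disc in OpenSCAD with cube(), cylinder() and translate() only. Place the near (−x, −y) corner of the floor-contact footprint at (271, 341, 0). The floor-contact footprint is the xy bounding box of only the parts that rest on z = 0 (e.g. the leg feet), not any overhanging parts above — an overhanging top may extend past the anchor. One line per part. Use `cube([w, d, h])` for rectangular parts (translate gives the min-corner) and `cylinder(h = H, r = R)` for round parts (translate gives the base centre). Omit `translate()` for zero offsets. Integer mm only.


translate([492, 562, 0]) cylinder(h = 13, r = 221);


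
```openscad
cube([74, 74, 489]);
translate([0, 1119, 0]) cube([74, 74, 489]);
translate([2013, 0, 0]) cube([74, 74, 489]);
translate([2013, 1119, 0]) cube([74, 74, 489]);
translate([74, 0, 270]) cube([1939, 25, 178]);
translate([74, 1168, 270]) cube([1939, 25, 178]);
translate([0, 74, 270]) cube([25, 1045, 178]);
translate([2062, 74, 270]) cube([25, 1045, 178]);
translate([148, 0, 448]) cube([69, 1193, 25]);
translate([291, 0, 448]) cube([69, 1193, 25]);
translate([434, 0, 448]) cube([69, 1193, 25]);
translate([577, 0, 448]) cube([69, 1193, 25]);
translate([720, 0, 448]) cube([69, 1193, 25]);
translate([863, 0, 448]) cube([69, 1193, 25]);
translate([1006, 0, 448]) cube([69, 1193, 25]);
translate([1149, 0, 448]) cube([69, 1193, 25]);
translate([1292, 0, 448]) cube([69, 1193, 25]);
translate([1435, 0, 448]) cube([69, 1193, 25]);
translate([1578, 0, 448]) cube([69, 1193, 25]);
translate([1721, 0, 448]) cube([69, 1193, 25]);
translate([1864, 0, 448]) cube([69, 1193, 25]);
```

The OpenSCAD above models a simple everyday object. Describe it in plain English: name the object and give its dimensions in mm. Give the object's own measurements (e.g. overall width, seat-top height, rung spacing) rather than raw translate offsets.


A bed frame 2087 mm long (x) by 1193 mm wide (y). Four 74×74 mm corner posts, 489 mm tall, at the corners of the footprint. Four rails of 25 mm thickness and 178 mm height run between adjacent posts with their undersides at z = 270 mm, their outer faces flush with the outside of the frame (the two x-running rails run between the posts' inner faces; the two y-running rails run between the posts' inner faces). 13 slats, each 69 mm wide (x) and 25 mm thick, lie across the top of the two x-running rails, running the full 1193 mm width of the frame in y; along x they sit between the end posts with a 74 mm gap after the −x posts and between neighbouring slats, leaving 80 mm before the +x posts.


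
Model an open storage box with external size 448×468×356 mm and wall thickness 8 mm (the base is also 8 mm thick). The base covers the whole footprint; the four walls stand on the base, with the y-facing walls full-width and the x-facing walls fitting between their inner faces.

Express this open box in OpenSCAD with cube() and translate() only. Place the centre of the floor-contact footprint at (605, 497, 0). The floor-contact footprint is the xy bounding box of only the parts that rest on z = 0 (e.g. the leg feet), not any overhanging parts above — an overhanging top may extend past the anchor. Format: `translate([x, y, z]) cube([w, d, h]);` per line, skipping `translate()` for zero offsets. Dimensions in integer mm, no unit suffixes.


translate([381, 263, 0]) cube([448, 468, 8]);
translate([381, 263, 8]) cube([448, 8, 348]);
translate([381, 723, 8]) cube([448, 8, 348]);
translate([381, 271, 8]) cube([8, 452, 348]);
translate([821, 271, 8]) cube([8, 452, 348]);


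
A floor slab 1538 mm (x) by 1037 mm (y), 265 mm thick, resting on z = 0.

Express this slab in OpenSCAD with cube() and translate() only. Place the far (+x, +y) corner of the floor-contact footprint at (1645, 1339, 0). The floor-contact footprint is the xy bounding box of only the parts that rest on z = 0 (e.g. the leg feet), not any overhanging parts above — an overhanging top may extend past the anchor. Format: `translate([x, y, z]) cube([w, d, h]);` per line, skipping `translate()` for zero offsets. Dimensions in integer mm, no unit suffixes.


translate([107, 302, 0]) cube([1538, 1037, 265]);


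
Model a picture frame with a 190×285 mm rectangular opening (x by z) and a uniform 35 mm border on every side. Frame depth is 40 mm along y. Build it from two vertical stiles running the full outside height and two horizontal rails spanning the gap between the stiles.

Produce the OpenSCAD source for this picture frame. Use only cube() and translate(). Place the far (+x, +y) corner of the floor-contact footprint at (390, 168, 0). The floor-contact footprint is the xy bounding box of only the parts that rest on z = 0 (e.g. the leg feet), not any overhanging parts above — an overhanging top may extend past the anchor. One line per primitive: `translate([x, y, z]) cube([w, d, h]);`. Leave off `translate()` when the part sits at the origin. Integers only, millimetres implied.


translate([130, 128, 0]) cube([35, 40, 355]);
translate([355, 128, 0]) cube([35, 40, 355]);
translate([165, 128, 0]) cube([190, 40, 35]);
translate([165, 128, 320]) cube([190, 40, 35]);


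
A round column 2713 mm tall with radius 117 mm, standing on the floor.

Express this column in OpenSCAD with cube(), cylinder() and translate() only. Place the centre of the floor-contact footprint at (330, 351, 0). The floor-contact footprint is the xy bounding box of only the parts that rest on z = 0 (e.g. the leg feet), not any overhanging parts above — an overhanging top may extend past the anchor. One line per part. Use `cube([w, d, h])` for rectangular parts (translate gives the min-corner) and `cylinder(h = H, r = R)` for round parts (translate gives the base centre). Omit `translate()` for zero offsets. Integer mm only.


translate([330, 351, 0]) cylinder(h = 2713, r = 117);


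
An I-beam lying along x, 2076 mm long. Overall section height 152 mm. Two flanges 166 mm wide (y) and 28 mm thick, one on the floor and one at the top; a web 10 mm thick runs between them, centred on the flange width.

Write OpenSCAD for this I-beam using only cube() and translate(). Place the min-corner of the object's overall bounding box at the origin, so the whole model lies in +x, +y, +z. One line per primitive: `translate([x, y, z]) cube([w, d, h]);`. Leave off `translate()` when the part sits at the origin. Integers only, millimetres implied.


cube([2076, 166, 28]);
translate([0, 78, 28]) cube([2076, 10, 96]);
translate([0, 0, 124]) cube([2076, 166, 28]);
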